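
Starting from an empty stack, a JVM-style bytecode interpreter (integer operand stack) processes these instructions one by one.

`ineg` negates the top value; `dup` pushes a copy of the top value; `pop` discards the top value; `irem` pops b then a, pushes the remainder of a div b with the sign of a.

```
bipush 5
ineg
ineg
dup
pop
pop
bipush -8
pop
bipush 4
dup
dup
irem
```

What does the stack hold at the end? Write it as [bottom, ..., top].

bipush 5  -> [5]
ineg      -> [-5]
ineg      -> [5]
dup       -> [5, 5]
pop       -> [5]
pop       -> []
bipush -8 -> [-8]
pop       -> []
bipush 4  -> [4]
dup       -> [4, 4]
dup       -> [4, 4, 4]
irem      -> [4, 0]

[4, 0]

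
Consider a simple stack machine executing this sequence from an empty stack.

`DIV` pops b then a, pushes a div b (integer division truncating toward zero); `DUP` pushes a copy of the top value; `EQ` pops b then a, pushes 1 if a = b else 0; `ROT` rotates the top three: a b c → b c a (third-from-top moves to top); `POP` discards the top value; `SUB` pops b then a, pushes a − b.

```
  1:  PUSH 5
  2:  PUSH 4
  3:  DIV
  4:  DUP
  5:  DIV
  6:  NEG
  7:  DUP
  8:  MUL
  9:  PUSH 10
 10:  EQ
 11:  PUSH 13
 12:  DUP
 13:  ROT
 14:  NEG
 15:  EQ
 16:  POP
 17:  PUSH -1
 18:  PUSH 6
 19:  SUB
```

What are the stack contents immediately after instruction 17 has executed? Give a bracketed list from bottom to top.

PUSH 5  -> 5
PUSH 4  -> 5 4
DIV     -> 1
DUP     -> 1 1
DIV     -> 1
NEG     -> -1
DUP     -> -1 -1
MUL     -> 1
PUSH 10 -> 1 10
EQ      -> 0
PUSH 13 -> 0 13
DUP     -> 0 13 13
ROT     -> 13 13 0
NEG     -> 13 13 0
EQ      -> 13 0
POP     -> 13
PUSH -1 -> 13 -1

[13, -1]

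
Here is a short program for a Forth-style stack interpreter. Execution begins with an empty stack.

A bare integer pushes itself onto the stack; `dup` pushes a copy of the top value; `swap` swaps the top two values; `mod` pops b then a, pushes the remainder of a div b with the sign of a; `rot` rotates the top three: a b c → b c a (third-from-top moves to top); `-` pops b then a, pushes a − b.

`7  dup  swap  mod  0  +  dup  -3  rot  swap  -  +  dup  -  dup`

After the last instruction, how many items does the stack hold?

7    -> [7]
dup  -> [7, 7]
swap -> [7, 7]
mod  -> [0]
0    -> [0, 0]
+    -> [0]
dup  -> [0, 0]
-3   -> [0, 0, -3]
rot  -> [0, -3, 0]
swap -> [0, 0, -3]
-    -> [0, 3]
+    -> [3]
dup  -> [3, 3]
-    -> [0]
dup  -> [0, 0]

2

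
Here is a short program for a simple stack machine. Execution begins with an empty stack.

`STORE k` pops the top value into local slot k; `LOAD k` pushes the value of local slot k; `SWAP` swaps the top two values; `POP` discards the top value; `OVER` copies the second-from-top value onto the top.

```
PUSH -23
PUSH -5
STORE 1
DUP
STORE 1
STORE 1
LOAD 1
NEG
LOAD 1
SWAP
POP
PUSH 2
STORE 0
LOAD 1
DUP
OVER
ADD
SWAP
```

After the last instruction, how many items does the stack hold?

3

PUSH -23 : -23
PUSH -5  : -23 -5
STORE 1  : -23
DUP      : -23 -23
STORE 1  : -23
STORE 1  : (empty)
LOAD 1   : -23
NEG      : 23
LOAD 1   : 23 -23
SWAP     : -23 23
POP      : -23
PUSH 2   : -23 2
STORE 0  : -23
LOAD 1   : -23 -23
DUP      : -23 -23 -23
OVER     : -23 -23 -23 -23
ADD      : -23 -23 -46
SWAP     : -23 -46 -23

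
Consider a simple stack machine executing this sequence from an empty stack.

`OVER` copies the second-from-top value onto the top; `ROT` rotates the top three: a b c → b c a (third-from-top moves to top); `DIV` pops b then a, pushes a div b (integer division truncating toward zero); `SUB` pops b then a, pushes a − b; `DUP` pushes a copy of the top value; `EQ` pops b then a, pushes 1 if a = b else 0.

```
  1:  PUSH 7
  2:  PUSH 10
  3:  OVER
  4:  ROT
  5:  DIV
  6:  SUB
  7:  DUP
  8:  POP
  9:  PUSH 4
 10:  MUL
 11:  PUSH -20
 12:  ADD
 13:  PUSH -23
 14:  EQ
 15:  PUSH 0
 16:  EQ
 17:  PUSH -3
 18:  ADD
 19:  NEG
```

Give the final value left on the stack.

PUSH 7    [7]
PUSH 10   [7, 10]
OVER      [7, 10, 7]
ROT       [10, 7, 7]
DIV       [10, 1]
SUB       [9]
DUP       [9, 9]
POP       [9]
PUSH 4    [9, 4]
MUL       [36]
PUSH -20  [36, -20]
ADD       [16]
PUSH -23  [16, -23]
EQ        [0]
PUSH 0    [0, 0]
EQ        [1]
PUSH -3   [1, -3]
ADD       [-2]
NEG       [2]

2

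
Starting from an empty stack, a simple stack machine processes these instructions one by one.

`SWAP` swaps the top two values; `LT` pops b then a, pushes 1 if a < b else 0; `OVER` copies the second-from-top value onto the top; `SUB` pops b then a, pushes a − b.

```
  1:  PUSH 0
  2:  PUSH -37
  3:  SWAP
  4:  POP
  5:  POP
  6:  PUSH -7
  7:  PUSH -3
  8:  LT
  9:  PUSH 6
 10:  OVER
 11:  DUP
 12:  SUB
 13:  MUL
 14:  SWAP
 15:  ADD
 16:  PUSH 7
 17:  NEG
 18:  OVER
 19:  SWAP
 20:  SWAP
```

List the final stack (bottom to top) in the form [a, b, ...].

[1, -7, 1]

PUSH 0    [0]
PUSH -37  [0, -37]
SWAP      [-37, 0]
POP       [-37]
POP       []
PUSH -7   [-7]
PUSH -3   [-7, -3]
LT        [1]
PUSH 6    [1, 6]
OVER      [1, 6, 1]
DUP       [1, 6, 1, 1]
SUB       [1, 6, 0]
MUL       [1, 0]
SWAP      [0, 1]
ADD       [1]
PUSH 7    [1, 7]
NEG       [1, -7]
OVER      [1, -7, 1]
SWAP      [1, 1, -7]
SWAP      [1, -7, 1]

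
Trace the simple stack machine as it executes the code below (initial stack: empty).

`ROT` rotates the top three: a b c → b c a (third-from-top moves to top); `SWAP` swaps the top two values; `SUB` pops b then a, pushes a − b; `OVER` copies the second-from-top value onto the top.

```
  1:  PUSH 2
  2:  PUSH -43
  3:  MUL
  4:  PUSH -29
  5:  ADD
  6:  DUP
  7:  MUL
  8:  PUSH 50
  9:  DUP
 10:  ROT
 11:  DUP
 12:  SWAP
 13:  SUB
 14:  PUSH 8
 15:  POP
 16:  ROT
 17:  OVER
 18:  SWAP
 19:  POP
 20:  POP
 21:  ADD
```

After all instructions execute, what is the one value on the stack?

PUSH 2   → 2
PUSH -43 → 2 -43
MUL      → -86
PUSH -29 → -86 -29
ADD      → -115
DUP      → -115 -115
MUL      → 13225
PUSH 50  → 13225 50
DUP      → 13225 50 50
ROT      → 50 50 13225
DUP      → 50 50 13225 13225
SWAP     → 50 50 13225 13225
SUB      → 50 50 0
PUSH 8   → 50 50 0 8
POP      → 50 50 0
ROT      → 50 0 50
OVER     → 50 0 50 0
SWAP     → 50 0 0 50
POP      → 50 0 0
POP      → 50 0
ADD      → 50

50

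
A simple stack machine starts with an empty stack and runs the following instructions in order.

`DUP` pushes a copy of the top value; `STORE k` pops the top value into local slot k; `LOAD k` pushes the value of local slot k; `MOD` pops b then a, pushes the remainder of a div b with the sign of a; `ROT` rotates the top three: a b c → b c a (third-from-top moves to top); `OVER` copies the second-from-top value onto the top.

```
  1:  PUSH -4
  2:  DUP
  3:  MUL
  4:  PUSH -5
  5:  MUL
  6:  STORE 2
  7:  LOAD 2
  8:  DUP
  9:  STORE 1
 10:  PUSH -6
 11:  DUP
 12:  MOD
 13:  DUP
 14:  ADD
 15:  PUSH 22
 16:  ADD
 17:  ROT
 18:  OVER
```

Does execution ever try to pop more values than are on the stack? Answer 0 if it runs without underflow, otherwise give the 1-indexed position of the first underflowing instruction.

PUSH -4 -> [-4]
DUP     -> [-4, -4]
MUL     -> [16]
PUSH -5 -> [16, -5]
MUL     -> [-80]
STORE 2 -> []
LOAD 2  -> [-80]
DUP     -> [-80, -80]
STORE 1 -> [-80]
PUSH -6 -> [-80, -6]
DUP     -> [-80, -6, -6]
MOD     -> [-80, 0]
DUP     -> [-80, 0, 0]
ADD     -> [-80, 0]
PUSH 22 -> [-80, 0, 22]
ADD     -> [-80, 22]
ROT  — needs 3 operands, stack has 2 → underflow

17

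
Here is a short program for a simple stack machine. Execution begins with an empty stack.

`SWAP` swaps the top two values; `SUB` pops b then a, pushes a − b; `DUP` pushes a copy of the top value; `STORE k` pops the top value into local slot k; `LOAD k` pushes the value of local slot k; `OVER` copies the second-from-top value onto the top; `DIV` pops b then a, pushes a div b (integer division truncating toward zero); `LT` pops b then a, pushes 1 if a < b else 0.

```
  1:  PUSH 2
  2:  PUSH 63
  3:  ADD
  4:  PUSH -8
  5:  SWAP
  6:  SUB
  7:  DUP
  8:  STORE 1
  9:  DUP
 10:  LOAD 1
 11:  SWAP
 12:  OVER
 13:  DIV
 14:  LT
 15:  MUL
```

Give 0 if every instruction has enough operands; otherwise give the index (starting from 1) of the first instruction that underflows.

0

PUSH 2  → [2]
PUSH 63 → [2, 63]
ADD     → [65]
PUSH -8 → [65, -8]
SWAP    → [-8, 65]
SUB     → [-73]
DUP     → [-73, -73]
STORE 1 → [-73]
DUP     → [-73, -73]
LOAD 1  → [-73, -73, -73]
SWAP    → [-73, -73, -73]
OVER    → [-73, -73, -73, -73]
DIV     → [-73, -73, 1]
LT      → [-73, 1]
MUL     → [-73]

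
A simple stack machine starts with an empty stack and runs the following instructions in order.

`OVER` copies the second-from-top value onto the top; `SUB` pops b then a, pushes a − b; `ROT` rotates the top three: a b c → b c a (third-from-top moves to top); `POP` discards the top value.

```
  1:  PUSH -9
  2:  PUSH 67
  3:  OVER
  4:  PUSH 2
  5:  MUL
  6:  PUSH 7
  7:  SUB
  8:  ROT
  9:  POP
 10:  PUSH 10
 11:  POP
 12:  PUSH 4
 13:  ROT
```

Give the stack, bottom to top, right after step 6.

[-9, 67, -18, 7]

PUSH -9  -9
PUSH 67  -9 67
OVER     -9 67 -9
PUSH 2   -9 67 -9 2
MUL      -9 67 -18
PUSH 7   -9 67 -18 7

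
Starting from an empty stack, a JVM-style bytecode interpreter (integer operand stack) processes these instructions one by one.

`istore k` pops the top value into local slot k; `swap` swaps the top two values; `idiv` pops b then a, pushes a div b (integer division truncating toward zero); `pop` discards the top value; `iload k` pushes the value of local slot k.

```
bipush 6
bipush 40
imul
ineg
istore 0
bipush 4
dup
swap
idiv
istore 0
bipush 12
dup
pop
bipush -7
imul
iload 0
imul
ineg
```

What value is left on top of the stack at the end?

84

bipush 6  : [6]
bipush 40 : [6, 40]
imul      : [240]
ineg      : [-240]
istore 0  : []
bipush 4  : [4]
dup       : [4, 4]
swap      : [4, 4]
idiv      : [1]
istore 0  : []
bipush 12 : [12]
dup       : [12, 12]
pop       : [12]
bipush -7 : [12, -7]
imul      : [-84]
iload 0   : [-84, 1]
imul      : [-84]
ineg      : [84]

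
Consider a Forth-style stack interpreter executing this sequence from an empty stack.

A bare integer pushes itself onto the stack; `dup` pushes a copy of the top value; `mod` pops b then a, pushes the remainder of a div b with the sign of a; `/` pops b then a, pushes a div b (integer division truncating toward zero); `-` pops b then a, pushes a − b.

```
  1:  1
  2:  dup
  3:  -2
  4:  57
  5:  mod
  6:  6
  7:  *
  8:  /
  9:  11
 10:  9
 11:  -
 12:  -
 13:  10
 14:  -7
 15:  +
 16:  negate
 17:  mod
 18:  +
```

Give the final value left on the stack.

1      -> [1]
dup    -> [1, 1]
-2     -> [1, 1, -2]
57     -> [1, 1, -2, 57]
mod    -> [1, 1, -2]
6      -> [1, 1, -2, 6]
*      -> [1, 1, -12]
/      -> [1, 0]
11     -> [1, 0, 11]
9      -> [1, 0, 11, 9]
-      -> [1, 0, 2]
-      -> [1, -2]
10     -> [1, -2, 10]
-7     -> [1, -2, 10, -7]
+      -> [1, -2, 3]
negate -> [1, -2, -3]
mod    -> [1, -2]
+      -> [-1]

-1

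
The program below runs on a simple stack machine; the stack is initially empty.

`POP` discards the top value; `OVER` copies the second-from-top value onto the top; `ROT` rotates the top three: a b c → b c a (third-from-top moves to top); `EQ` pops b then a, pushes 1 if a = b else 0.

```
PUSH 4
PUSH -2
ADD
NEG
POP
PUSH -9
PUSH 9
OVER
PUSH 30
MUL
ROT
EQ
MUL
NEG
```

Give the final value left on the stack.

0

PUSH 4   [4]
PUSH -2  [4, -2]
ADD      [2]
NEG      [-2]
POP      []
PUSH -9  [-9]
PUSH 9   [-9, 9]
OVER     [-9, 9, -9]
PUSH 30  [-9, 9, -9, 30]
MUL      [-9, 9, -270]
ROT      [9, -270, -9]
EQ       [9, 0]
MUL      [0]
NEG      [0]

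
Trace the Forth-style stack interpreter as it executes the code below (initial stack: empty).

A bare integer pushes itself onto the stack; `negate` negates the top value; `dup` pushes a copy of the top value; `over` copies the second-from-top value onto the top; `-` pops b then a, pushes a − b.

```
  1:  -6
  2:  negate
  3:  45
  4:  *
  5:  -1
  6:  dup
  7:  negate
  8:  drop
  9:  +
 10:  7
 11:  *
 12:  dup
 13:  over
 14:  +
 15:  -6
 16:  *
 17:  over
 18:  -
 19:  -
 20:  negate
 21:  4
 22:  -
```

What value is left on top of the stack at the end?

-26366

-6      -6
negate  6
45      6 45
*       270
-1      270 -1
dup     270 -1 -1
negate  270 -1 1
drop    270 -1
+       269
7       269 7
*       1883
dup     1883 1883
over    1883 1883 1883
+       1883 3766
-6      1883 3766 -6
*       1883 -22596
over    1883 -22596 1883
-       1883 -24479
-       26362
negate  -26362
4       -26362 4
-       -26366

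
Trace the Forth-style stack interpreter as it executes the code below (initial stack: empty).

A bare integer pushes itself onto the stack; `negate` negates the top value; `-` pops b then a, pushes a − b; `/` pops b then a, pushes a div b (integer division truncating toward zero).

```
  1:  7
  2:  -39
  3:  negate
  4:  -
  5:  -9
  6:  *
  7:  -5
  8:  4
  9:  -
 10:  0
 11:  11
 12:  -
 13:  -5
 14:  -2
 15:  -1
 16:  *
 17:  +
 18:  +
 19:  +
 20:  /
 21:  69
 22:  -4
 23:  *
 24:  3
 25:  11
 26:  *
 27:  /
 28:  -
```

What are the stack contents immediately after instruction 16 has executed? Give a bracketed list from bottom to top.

[288, -9, -11, -5, 2]

7       [7]
-39     [7, -39]
negate  [7, 39]
-       [-32]
-9      [-32, -9]
*       [288]
-5      [288, -5]
4       [288, -5, 4]
-       [288, -9]
0       [288, -9, 0]
11      [288, -9, 0, 11]
-       [288, -9, -11]
-5      [288, -9, -11, -5]
-2      [288, -9, -11, -5, -2]
-1      [288, -9, -11, -5, -2, -1]
*       [288, -9, -11, -5, 2]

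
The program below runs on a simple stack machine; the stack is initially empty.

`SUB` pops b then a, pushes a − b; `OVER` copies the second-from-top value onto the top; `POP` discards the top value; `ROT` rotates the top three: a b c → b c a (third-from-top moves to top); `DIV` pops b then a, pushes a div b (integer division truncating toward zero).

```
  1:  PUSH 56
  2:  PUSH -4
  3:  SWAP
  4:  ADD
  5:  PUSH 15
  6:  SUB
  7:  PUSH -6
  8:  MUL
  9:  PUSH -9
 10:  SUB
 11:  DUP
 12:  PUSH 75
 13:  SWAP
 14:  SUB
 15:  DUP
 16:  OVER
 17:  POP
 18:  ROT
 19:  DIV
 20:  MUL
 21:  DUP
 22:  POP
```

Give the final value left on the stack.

PUSH 56 : [56]
PUSH -4 : [56, -4]
SWAP    : [-4, 56]
ADD     : [52]
PUSH 15 : [52, 15]
SUB     : [37]
PUSH -6 : [37, -6]
MUL     : [-222]
PUSH -9 : [-222, -9]
SUB     : [-213]
DUP     : [-213, -213]
PUSH 75 : [-213, -213, 75]
SWAP    : [-213, 75, -213]
SUB     : [-213, 288]
DUP     : [-213, 288, 288]
OVER    : [-213, 288, 288, 288]
POP     : [-213, 288, 288]
ROT     : [288, 288, -213]
DIV     : [288, -1]
MUL     : [-288]
DUP     : [-288, -288]
POP     : [-288]

-288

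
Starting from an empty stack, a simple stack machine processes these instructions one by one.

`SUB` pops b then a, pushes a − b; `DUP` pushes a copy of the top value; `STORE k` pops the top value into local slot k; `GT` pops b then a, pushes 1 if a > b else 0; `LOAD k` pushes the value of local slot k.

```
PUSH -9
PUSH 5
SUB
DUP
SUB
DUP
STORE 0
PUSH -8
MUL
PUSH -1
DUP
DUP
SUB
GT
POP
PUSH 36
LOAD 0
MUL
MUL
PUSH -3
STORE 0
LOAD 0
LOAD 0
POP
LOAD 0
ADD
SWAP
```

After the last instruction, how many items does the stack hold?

PUSH -9 -> -9
PUSH 5  -> -9 5
SUB     -> -14
DUP     -> -14 -14
SUB     -> 0
DUP     -> 0 0
STORE 0 -> 0
PUSH -8 -> 0 -8
MUL     -> 0
PUSH -1 -> 0 -1
DUP     -> 0 -1 -1
DUP     -> 0 -1 -1 -1
SUB     -> 0 -1 0
GT      -> 0 0
POP     -> 0
PUSH 36 -> 0 36
LOAD 0  -> 0 36 0
MUL     -> 0 0
MUL     -> 0
PUSH -3 -> 0 -3
STORE 0 -> 0
LOAD 0  -> 0 -3
LOAD 0  -> 0 -3 -3
POP     -> 0 -3
LOAD 0  -> 0 -3 -3
ADD     -> 0 -6
SWAP    -> -6 0

2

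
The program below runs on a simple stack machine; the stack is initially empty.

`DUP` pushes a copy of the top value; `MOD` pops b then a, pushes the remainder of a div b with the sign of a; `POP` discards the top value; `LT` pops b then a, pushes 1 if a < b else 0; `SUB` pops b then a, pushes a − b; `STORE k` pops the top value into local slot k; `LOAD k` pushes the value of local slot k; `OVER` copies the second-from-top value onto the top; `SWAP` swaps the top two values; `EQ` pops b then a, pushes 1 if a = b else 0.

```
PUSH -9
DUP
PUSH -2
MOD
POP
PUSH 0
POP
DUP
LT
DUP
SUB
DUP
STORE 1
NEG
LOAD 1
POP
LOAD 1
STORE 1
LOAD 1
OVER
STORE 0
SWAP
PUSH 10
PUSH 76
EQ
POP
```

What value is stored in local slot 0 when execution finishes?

0

PUSH -9 -> [-9]
DUP     -> [-9, -9]
PUSH -2 -> [-9, -9, -2]
MOD     -> [-9, -1]
POP     -> [-9]
PUSH 0  -> [-9, 0]
POP     -> [-9]
DUP     -> [-9, -9]
LT      -> [0]
DUP     -> [0, 0]
SUB     -> [0]
DUP     -> [0, 0]
STORE 1 -> [0]
NEG     -> [0]
LOAD 1  -> [0, 0]
POP     -> [0]
LOAD 1  -> [0, 0]
STORE 1 -> [0]
LOAD 1  -> [0, 0]
OVER    -> [0, 0, 0]
STORE 0 -> [0, 0]
SWAP    -> [0, 0]
PUSH 10 -> [0, 0, 10]
PUSH 76 -> [0, 0, 10, 76]
EQ      -> [0, 0, 0]
POP     -> [0, 0]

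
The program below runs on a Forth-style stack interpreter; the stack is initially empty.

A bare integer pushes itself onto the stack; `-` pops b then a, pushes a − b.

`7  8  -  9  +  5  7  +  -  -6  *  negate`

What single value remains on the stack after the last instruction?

7       7
8       7 8
-       -1
9       -1 9
+       8
5       8 5
7       8 5 7
+       8 12
-       -4
-6      -4 -6
*       24
negate  -24

-24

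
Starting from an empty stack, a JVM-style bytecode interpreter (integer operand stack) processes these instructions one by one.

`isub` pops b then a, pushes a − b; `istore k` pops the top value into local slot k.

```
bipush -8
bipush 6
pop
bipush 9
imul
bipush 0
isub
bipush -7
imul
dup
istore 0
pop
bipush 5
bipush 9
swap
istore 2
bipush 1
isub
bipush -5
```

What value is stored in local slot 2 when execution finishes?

5

bipush -8 -> -8
bipush 6  -> -8 6
pop       -> -8
bipush 9  -> -8 9
imul      -> -72
bipush 0  -> -72 0
isub      -> -72
bipush -7 -> -72 -7
imul      -> 504
dup       -> 504 504
istore 0  -> 504
pop       -> (empty)
bipush 5  -> 5
bipush 9  -> 5 9
swap      -> 9 5
istore 2  -> 9
bipush 1  -> 9 1
isub      -> 8
bipush -5 -> 8 -5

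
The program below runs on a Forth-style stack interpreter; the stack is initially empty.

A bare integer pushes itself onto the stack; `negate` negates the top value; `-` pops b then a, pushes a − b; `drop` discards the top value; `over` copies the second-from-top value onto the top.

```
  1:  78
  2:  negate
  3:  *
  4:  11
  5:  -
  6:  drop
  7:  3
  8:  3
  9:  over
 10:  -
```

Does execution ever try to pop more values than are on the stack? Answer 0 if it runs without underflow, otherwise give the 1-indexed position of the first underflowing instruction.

78     → 78
negate → -78
*  — needs 2 operands, stack has 1 → underflow

3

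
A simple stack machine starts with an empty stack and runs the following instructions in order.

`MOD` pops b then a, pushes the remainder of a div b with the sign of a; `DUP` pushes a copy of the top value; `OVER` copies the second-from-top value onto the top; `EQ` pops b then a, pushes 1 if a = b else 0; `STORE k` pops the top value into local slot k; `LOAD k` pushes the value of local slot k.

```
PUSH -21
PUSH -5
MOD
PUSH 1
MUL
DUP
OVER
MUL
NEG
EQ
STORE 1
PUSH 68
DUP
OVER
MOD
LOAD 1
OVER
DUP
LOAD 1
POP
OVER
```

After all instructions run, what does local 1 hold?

PUSH -21 : [-21]
PUSH -5  : [-21, -5]
MOD      : [-1]
PUSH 1   : [-1, 1]
MUL      : [-1]
DUP      : [-1, -1]
OVER     : [-1, -1, -1]
MUL      : [-1, 1]
NEG      : [-1, -1]
EQ       : [1]
STORE 1  : []
PUSH 68  : [68]
DUP      : [68, 68]
OVER     : [68, 68, 68]
MOD      : [68, 0]
LOAD 1   : [68, 0, 1]
OVER     : [68, 0, 1, 0]
DUP      : [68, 0, 1, 0, 0]
LOAD 1   : [68, 0, 1, 0, 0, 1]
POP      : [68, 0, 1, 0, 0]
OVER     : [68, 0, 1, 0, 0, 0]

1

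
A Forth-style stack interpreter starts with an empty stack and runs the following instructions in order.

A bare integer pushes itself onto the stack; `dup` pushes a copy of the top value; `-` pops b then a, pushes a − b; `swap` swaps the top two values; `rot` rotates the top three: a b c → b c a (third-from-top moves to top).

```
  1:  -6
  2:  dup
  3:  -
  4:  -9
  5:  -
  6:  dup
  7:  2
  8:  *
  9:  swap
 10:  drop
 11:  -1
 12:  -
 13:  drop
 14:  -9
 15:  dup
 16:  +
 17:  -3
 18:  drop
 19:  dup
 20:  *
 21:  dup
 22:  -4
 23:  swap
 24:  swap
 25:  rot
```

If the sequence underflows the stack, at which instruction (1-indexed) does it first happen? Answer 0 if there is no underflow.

-6    [-6]
dup   [-6, -6]
-     [0]
-9    [0, -9]
-     [9]
dup   [9, 9]
2     [9, 9, 2]
*     [9, 18]
swap  [18, 9]
drop  [18]
-1    [18, -1]
-     [19]
drop  []
-9    [-9]
dup   [-9, -9]
+     [-18]
-3    [-18, -3]
drop  [-18]
dup   [-18, -18]
*     [324]
dup   [324, 324]
-4    [324, 324, -4]
swap  [324, -4, 324]
swap  [324, 324, -4]
rot   [324, -4, 324]

0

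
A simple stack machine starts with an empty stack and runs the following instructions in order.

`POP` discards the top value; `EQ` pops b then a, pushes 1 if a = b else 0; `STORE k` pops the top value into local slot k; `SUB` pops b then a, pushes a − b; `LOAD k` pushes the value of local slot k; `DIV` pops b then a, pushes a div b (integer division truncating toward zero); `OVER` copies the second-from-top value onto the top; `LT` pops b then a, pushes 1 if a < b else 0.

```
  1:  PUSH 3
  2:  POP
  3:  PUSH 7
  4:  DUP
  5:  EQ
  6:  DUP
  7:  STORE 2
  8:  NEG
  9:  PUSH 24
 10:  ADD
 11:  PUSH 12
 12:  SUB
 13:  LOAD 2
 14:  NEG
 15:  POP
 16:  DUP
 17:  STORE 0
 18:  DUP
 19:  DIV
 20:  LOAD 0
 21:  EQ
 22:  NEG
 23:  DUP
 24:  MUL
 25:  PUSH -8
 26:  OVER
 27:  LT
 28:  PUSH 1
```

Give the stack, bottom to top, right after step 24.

[0]

PUSH 3   [3]
POP      []
PUSH 7   [7]
DUP      [7, 7]
EQ       [1]
DUP      [1, 1]
STORE 2  [1]
NEG      [-1]
PUSH 24  [-1, 24]
ADD      [23]
PUSH 12  [23, 12]
SUB      [11]
LOAD 2   [11, 1]
NEG      [11, -1]
POP      [11]
DUP      [11, 11]
STORE 0  [11]
DUP      [11, 11]
DIV      [1]
LOAD 0   [1, 11]
EQ       [0]
NEG      [0]
DUP      [0, 0]
MUL      [0]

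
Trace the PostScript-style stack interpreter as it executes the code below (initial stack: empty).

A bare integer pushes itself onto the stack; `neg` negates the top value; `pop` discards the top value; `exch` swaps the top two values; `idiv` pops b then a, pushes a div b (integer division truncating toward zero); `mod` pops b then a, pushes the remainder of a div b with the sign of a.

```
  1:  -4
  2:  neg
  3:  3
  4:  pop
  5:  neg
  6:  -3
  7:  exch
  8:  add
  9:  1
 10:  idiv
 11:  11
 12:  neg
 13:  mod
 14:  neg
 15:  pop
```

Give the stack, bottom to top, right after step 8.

-4   : [-4]
neg  : [4]
3    : [4, 3]
pop  : [4]
neg  : [-4]
-3   : [-4, -3]
exch : [-3, -4]
add  : [-7]

[-7]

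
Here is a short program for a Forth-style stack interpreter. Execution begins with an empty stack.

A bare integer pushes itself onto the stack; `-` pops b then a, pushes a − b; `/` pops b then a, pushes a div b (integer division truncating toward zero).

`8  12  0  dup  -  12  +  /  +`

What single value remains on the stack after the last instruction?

8   -> 8
12  -> 8 12
0   -> 8 12 0
dup -> 8 12 0 0
-   -> 8 12 0
12  -> 8 12 0 12
+   -> 8 12 12
/   -> 8 1
+   -> 9

9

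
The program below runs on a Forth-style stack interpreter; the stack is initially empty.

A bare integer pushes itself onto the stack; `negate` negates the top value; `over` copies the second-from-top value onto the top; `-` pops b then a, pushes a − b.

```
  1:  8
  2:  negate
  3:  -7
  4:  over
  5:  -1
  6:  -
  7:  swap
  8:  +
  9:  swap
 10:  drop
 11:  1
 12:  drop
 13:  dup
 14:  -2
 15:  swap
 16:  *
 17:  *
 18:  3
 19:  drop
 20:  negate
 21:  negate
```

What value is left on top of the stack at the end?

-392

8      : [8]
negate : [-8]
-7     : [-8, -7]
over   : [-8, -7, -8]
-1     : [-8, -7, -8, -1]
-      : [-8, -7, -7]
swap   : [-8, -7, -7]
+      : [-8, -14]
swap   : [-14, -8]
drop   : [-14]
1      : [-14, 1]
drop   : [-14]
dup    : [-14, -14]
-2     : [-14, -14, -2]
swap   : [-14, -2, -14]
*      : [-14, 28]
*      : [-392]
3      : [-392, 3]
drop   : [-392]
negate : [392]
negate : [-392]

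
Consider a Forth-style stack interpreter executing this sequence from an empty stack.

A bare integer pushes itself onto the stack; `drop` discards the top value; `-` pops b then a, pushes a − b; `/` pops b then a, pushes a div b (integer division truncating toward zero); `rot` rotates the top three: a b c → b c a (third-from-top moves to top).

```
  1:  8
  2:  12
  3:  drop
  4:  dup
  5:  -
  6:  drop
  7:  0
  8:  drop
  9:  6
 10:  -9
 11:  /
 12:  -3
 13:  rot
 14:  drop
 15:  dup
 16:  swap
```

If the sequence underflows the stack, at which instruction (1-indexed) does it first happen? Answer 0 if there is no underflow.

8    : [8]
12   : [8, 12]
drop : [8]
dup  : [8, 8]
-    : [0]
drop : []
0    : [0]
drop : []
6    : [6]
-9   : [6, -9]
/    : [0]
-3   : [0, -3]
rot  — needs 3 operands, stack has 2 → underflow

13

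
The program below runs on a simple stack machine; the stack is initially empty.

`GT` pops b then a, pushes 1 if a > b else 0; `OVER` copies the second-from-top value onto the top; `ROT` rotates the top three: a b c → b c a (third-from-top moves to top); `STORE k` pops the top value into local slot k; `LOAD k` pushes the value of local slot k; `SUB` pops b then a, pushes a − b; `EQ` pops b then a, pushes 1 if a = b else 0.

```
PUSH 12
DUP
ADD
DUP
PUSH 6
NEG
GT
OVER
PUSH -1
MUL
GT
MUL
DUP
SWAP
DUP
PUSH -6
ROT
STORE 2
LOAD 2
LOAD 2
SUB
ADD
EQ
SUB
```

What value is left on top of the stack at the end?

24

PUSH 12  [12]
DUP      [12, 12]
ADD      [24]
DUP      [24, 24]
PUSH 6   [24, 24, 6]
NEG      [24, 24, -6]
GT       [24, 1]
OVER     [24, 1, 24]
PUSH -1  [24, 1, 24, -1]
MUL      [24, 1, -24]
GT       [24, 1]
MUL      [24]
DUP      [24, 24]
SWAP     [24, 24]
DUP      [24, 24, 24]
PUSH -6  [24, 24, 24, -6]
ROT      [24, 24, -6, 24]
STORE 2  [24, 24, -6]
LOAD 2   [24, 24, -6, 24]
LOAD 2   [24, 24, -6, 24, 24]
SUB      [24, 24, -6, 0]
ADD      [24, 24, -6]
EQ       [24, 0]
SUB      [24]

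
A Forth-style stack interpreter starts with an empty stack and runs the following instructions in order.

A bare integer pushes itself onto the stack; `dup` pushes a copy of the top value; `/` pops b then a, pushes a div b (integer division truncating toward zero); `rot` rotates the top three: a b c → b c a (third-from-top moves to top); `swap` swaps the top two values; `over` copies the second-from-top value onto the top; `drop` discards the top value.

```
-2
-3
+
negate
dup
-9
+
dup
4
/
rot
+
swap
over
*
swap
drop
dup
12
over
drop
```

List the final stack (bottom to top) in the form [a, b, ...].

[-16, -16, 12]

-2     → [-2]
-3     → [-2, -3]
+      → [-5]
negate → [5]
dup    → [5, 5]
-9     → [5, 5, -9]
+      → [5, -4]
dup    → [5, -4, -4]
4      → [5, -4, -4, 4]
/      → [5, -4, -1]
rot    → [-4, -1, 5]
+      → [-4, 4]
swap   → [4, -4]
over   → [4, -4, 4]
*      → [4, -16]
swap   → [-16, 4]
drop   → [-16]
dup    → [-16, -16]
12     → [-16, -16, 12]
over   → [-16, -16, 12, -16]
drop   → [-16, -16, 12]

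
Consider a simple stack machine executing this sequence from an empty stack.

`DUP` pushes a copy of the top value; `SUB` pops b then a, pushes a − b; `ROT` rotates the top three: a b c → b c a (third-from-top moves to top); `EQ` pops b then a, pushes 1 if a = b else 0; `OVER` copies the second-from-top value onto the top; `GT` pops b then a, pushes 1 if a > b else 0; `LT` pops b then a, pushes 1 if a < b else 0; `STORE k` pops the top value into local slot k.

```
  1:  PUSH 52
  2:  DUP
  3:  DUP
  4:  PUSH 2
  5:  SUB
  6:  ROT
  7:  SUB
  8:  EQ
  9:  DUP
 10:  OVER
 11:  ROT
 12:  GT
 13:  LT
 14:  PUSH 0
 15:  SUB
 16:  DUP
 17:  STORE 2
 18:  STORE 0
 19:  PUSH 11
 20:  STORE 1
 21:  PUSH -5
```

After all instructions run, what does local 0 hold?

0

PUSH 52 → 52
DUP     → 52 52
DUP     → 52 52 52
PUSH 2  → 52 52 52 2
SUB     → 52 52 50
ROT     → 52 50 52
SUB     → 52 -2
EQ      → 0
DUP     → 0 0
OVER    → 0 0 0
ROT     → 0 0 0
GT      → 0 0
LT      → 0
PUSH 0  → 0 0
SUB     → 0
DUP     → 0 0
STORE 2 → 0
STORE 0 → (empty)
PUSH 11 → 11
STORE 1 → (empty)
PUSH -5 → -5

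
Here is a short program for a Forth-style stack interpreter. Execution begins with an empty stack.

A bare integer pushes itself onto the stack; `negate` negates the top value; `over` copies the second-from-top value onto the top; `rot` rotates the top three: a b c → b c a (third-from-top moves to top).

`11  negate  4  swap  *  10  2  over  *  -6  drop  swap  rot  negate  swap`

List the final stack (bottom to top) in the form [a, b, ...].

[20, 44, 10]

11     : [11]
negate : [-11]
4      : [-11, 4]
swap   : [4, -11]
*      : [-44]
10     : [-44, 10]
2      : [-44, 10, 2]
over   : [-44, 10, 2, 10]
*      : [-44, 10, 20]
-6     : [-44, 10, 20, -6]
drop   : [-44, 10, 20]
swap   : [-44, 20, 10]
rot    : [20, 10, -44]
negate : [20, 10, 44]
swap   : [20, 44, 10]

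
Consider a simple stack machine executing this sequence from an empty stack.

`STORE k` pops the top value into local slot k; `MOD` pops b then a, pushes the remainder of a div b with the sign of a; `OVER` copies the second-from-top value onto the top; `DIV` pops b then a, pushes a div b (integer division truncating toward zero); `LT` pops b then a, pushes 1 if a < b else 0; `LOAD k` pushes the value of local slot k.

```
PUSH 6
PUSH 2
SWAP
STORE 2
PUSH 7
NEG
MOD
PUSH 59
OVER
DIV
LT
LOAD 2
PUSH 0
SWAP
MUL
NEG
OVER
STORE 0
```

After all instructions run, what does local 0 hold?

1

PUSH 6  → 6
PUSH 2  → 6 2
SWAP    → 2 6
STORE 2 → 2
PUSH 7  → 2 7
NEG     → 2 -7
MOD     → 2
PUSH 59 → 2 59
OVER    → 2 59 2
DIV     → 2 29
LT      → 1
LOAD 2  → 1 6
PUSH 0  → 1 6 0
SWAP    → 1 0 6
MUL     → 1 0
NEG     → 1 0
OVER    → 1 0 1
STORE 0 → 1 0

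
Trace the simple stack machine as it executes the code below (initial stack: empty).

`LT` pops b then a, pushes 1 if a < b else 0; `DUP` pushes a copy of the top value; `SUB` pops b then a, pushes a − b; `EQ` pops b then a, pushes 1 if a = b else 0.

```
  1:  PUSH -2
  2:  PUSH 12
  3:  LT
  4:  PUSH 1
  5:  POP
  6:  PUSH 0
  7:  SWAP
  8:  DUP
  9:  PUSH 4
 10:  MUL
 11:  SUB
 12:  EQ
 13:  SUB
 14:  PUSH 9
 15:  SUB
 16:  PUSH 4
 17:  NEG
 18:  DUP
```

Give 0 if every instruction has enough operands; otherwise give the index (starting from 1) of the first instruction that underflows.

13

PUSH -2 → -2
PUSH 12 → -2 12
LT      → 1
PUSH 1  → 1 1
POP     → 1
PUSH 0  → 1 0
SWAP    → 0 1
DUP     → 0 1 1
PUSH 4  → 0 1 1 4
MUL     → 0 1 4
SUB     → 0 -3
EQ      → 0
SUB  — needs 2 operands, stack has 1 → underflow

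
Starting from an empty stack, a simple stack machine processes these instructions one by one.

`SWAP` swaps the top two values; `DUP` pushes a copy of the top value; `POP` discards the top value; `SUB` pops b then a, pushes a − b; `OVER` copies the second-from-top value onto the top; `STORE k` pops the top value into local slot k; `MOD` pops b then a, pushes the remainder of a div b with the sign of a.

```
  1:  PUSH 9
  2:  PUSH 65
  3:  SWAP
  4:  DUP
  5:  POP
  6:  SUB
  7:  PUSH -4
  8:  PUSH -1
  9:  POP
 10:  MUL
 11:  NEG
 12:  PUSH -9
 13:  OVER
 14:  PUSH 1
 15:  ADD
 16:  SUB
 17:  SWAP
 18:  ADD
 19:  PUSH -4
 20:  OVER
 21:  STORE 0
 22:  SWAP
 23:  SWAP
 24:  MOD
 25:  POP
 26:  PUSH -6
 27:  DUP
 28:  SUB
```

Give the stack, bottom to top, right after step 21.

[-10, -4]

PUSH 9  -> [9]
PUSH 65 -> [9, 65]
SWAP    -> [65, 9]
DUP     -> [65, 9, 9]
POP     -> [65, 9]
SUB     -> [56]
PUSH -4 -> [56, -4]
PUSH -1 -> [56, -4, -1]
POP     -> [56, -4]
MUL     -> [-224]
NEG     -> [224]
PUSH -9 -> [224, -9]
OVER    -> [224, -9, 224]
PUSH 1  -> [224, -9, 224, 1]
ADD     -> [224, -9, 225]
SUB     -> [224, -234]
SWAP    -> [-234, 224]
ADD     -> [-10]
PUSH -4 -> [-10, -4]
OVER    -> [-10, -4, -10]
STORE 0 -> [-10, -4]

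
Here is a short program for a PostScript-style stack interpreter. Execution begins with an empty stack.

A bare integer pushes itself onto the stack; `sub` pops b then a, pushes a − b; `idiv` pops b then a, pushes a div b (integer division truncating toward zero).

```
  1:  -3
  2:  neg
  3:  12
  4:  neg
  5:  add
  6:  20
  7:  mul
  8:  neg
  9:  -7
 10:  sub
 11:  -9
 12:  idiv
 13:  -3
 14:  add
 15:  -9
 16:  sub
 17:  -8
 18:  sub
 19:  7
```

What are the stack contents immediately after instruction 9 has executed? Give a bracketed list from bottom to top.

[180, -7]

-3  : -3
neg : 3
12  : 3 12
neg : 3 -12
add : -9
20  : -9 20
mul : -180
neg : 180
-7  : 180 -7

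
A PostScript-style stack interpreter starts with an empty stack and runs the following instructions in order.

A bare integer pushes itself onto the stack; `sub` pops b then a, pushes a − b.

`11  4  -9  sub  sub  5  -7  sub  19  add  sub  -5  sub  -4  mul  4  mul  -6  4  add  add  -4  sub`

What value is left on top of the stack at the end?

450

11  -> [11]
4   -> [11, 4]
-9  -> [11, 4, -9]
sub -> [11, 13]
sub -> [-2]
5   -> [-2, 5]
-7  -> [-2, 5, -7]
sub -> [-2, 12]
19  -> [-2, 12, 19]
add -> [-2, 31]
sub -> [-33]
-5  -> [-33, -5]
sub -> [-28]
-4  -> [-28, -4]
mul -> [112]
4   -> [112, 4]
mul -> [448]
-6  -> [448, -6]
4   -> [448, -6, 4]
add -> [448, -2]
add -> [446]
-4  -> [446, -4]
sub -> [450]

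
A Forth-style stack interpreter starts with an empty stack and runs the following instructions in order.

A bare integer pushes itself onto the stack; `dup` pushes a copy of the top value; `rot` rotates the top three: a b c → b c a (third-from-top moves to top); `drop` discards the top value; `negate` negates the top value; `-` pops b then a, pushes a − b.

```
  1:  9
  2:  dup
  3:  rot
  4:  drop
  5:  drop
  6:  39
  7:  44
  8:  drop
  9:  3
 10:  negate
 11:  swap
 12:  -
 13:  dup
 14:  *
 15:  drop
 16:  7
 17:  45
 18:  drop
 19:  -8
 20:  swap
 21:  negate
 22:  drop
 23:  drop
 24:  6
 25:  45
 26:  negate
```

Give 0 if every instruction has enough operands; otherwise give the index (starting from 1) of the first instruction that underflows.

3

9   → 9
dup → 9 9
rot  — needs 3 operands, stack has 2 → underflow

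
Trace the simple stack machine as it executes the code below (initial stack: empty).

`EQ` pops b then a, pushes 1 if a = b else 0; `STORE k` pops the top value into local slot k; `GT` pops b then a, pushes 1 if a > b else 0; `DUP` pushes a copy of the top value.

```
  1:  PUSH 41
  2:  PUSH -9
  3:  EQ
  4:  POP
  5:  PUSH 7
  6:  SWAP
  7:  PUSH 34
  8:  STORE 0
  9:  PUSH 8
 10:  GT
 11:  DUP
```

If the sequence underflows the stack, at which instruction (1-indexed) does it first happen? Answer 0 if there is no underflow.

6

PUSH 41 → 41
PUSH -9 → 41 -9
EQ      → 0
POP     → (empty)
PUSH 7  → 7
SWAP  — needs 2 operands, stack has 1 → underflow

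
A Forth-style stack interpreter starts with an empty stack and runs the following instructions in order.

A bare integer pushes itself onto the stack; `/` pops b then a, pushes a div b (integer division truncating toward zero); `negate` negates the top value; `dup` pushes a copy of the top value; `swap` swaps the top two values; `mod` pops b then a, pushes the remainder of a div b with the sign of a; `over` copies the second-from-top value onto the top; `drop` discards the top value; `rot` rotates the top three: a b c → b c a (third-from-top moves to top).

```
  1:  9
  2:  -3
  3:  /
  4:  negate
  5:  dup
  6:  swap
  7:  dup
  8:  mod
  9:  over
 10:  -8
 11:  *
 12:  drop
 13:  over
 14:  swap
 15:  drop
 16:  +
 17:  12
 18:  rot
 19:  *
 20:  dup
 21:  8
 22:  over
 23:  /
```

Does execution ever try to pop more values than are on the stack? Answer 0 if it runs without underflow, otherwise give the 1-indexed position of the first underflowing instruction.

18

9      : 9
-3     : 9 -3
/      : -3
negate : 3
dup    : 3 3
swap   : 3 3
dup    : 3 3 3
mod    : 3 0
over   : 3 0 3
-8     : 3 0 3 -8
*      : 3 0 -24
drop   : 3 0
over   : 3 0 3
swap   : 3 3 0
drop   : 3 3
+      : 6
12     : 6 12
rot  — needs 3 operands, stack has 2 → underflow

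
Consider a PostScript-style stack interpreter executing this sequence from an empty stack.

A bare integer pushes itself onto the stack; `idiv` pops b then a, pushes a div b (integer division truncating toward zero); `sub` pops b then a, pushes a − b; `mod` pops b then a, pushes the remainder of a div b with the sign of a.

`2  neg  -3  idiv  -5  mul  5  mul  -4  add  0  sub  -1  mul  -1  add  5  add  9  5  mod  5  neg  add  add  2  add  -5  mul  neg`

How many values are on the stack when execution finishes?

2    -> [2]
neg  -> [-2]
-3   -> [-2, -3]
idiv -> [0]
-5   -> [0, -5]
mul  -> [0]
5    -> [0, 5]
mul  -> [0]
-4   -> [0, -4]
add  -> [-4]
0    -> [-4, 0]
sub  -> [-4]
-1   -> [-4, -1]
mul  -> [4]
-1   -> [4, -1]
add  -> [3]
5    -> [3, 5]
add  -> [8]
9    -> [8, 9]
5    -> [8, 9, 5]
mod  -> [8, 4]
5    -> [8, 4, 5]
neg  -> [8, 4, -5]
add  -> [8, -1]
add  -> [7]
2    -> [7, 2]
add  -> [9]
-5   -> [9, -5]
mul  -> [-45]
neg  -> [45]

1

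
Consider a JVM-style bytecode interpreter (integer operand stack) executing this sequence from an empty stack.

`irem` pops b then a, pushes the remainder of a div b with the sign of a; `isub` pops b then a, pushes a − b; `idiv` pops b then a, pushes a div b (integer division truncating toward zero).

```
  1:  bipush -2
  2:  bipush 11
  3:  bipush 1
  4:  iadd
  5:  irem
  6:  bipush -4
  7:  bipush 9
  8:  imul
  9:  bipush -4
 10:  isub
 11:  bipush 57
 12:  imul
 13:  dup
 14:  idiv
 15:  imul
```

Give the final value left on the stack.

-2

bipush -2 -> -2
bipush 11 -> -2 11
bipush 1  -> -2 11 1
iadd      -> -2 12
irem      -> -2
bipush -4 -> -2 -4
bipush 9  -> -2 -4 9
imul      -> -2 -36
bipush -4 -> -2 -36 -4
isub      -> -2 -32
bipush 57 -> -2 -32 57
imul      -> -2 -1824
dup       -> -2 -1824 -1824
idiv      -> -2 1
imul      -> -2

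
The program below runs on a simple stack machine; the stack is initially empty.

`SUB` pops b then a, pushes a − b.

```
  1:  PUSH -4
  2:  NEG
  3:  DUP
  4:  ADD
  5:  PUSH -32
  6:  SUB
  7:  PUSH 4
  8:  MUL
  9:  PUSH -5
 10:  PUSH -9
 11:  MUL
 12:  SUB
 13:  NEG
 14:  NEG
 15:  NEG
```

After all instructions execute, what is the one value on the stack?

-115

PUSH -4  : [-4]
NEG      : [4]
DUP      : [4, 4]
ADD      : [8]
PUSH -32 : [8, -32]
SUB      : [40]
PUSH 4   : [40, 4]
MUL      : [160]
PUSH -5  : [160, -5]
PUSH -9  : [160, -5, -9]
MUL      : [160, 45]
SUB      : [115]
NEG      : [-115]
NEG      : [115]
NEG      : [-115]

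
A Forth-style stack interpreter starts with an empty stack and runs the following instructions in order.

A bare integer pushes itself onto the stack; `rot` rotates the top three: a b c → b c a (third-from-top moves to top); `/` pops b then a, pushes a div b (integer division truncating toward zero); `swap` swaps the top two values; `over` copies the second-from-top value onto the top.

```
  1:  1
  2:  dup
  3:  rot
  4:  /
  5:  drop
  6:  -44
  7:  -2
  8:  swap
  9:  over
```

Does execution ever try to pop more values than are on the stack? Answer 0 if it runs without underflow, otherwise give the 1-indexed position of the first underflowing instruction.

1   → 1
dup → 1 1
rot  — needs 3 operands, stack has 2 → underflow

3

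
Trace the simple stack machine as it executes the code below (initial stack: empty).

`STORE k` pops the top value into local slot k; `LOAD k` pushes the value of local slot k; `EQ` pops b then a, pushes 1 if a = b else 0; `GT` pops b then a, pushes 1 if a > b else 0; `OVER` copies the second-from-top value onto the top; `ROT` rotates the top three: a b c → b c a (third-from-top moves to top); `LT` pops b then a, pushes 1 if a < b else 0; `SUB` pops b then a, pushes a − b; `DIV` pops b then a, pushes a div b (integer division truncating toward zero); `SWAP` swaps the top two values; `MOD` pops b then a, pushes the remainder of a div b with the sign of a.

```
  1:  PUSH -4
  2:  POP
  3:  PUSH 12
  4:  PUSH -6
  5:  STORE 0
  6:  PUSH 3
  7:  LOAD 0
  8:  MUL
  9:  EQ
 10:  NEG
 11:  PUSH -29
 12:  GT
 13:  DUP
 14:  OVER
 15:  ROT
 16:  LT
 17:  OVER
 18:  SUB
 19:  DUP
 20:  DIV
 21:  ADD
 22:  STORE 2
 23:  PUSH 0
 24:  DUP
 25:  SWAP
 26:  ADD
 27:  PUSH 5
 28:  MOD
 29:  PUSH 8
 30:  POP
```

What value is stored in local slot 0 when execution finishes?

-6

PUSH -4  : -4
POP      : (empty)
PUSH 12  : 12
PUSH -6  : 12 -6
STORE 0  : 12
PUSH 3   : 12 3
LOAD 0   : 12 3 -6
MUL      : 12 -18
EQ       : 0
NEG      : 0
PUSH -29 : 0 -29
GT       : 1
DUP      : 1 1
OVER     : 1 1 1
ROT      : 1 1 1
LT       : 1 0
OVER     : 1 0 1
SUB      : 1 -1
DUP      : 1 -1 -1
DIV      : 1 1
ADD      : 2
STORE 2  : (empty)
PUSH 0   : 0
DUP      : 0 0
SWAP     : 0 0
ADD      : 0
PUSH 5   : 0 5
MOD      : 0
PUSH 8   : 0 8
POP      : 0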